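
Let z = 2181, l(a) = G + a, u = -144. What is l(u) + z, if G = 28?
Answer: 2065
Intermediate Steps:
l(a) = 28 + a
l(u) + z = (28 - 144) + 2181 = -116 + 2181 = 2065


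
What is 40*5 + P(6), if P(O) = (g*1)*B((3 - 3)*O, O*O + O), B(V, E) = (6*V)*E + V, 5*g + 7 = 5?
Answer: 200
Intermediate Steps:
g = -⅖ (g = -7/5 + (⅕)*5 = -7/5 + 1 = -⅖ ≈ -0.40000)
B(V, E) = V + 6*E*V (B(V, E) = 6*E*V + V = V + 6*E*V)
P(O) = 0 (P(O) = (-⅖*1)*(((3 - 3)*O)*(1 + 6*(O*O + O))) = -2*0*O*(1 + 6*(O² + O))/5 = -0*(1 + 6*(O + O²)) = -0*(1 + (6*O + 6*O²)) = -0*(1 + 6*O + 6*O²) = -⅖*0 = 0)
40*5 + P(6) = 40*5 + 0 = 200 + 0 = 200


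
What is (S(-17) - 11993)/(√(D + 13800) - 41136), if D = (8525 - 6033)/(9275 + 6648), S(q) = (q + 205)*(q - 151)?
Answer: 7135826656164/6736052766979 + 43577*√874729575079/13472105533958 ≈ 1.0624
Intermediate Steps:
S(q) = (-151 + q)*(205 + q) (S(q) = (205 + q)*(-151 + q) = (-151 + q)*(205 + q))
D = 2492/15923 ≈ 0.15650
(S(-17) - 11993)/(√(D + 13800) - 41136) = ((-30955 + (-17)² + 54*(-17)) - 11993)/(√(2492/15923 + 13800) - 41136) = ((-30955 + 289 - 918) - 11993)/(√(219739892/15923) - 41136) = (-31584 - 11993)/(2*√874729575079/15923 - 41136) = -43577/(-41136 + 2*√874729575079/15923)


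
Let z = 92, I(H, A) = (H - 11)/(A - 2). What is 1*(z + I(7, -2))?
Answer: 93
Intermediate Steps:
I(H, A) = (-11 + H)/(-2 + A)
1*(z + I(7, -2)) = 1*(92 + (-11 + 7)/(-2 - 2)) = 1*(92 - 4/(-4)) = 1*(92 - 1/4*(-4)) = 1*(92 + 1) = 1*93 = 93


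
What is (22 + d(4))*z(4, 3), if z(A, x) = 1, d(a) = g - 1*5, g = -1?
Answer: 16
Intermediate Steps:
d(a) = -6 (d(a) = -1 - 1*5 = -1 - 5 = -6)
(22 + d(4))*z(4, 3) = (22 - 6)*1 = 16*1 = 16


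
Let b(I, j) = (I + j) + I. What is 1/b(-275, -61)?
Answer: -1/611 ≈ -0.0016367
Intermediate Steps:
b(I, j) = j + 2*I
1/b(-275, -61) = 1/(-61 + 2*(-275)) = 1/(-61 - 550) = 1/(-611) = -1/611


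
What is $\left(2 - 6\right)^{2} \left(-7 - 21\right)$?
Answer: $-448$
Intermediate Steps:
$\left(2 - 6\right)^{2} \left(-7 - 21\right) = \left(2 - 6\right)^{2} \left(-28\right) = \left(-4\right)^{2} \left(-28\right) = 16 \left(-28\right) = -448$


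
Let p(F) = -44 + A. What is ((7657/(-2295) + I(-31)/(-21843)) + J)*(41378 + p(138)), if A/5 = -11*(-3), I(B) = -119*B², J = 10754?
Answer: 30693880581264/68765 ≈ 4.4636e+8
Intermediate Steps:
A = 165 (A = 5*(-11*(-3)) = 5*33 = 165)
p(F) = 121 (p(F) = -44 + 165 = 121)
((7657/(-2295) + I(-31)/(-21843)) + J)*(41378 + p(138)) = ((7657/(-2295) - 119*(-31)²/(-21843)) + 10754)*(41378 + 121) = ((7657*(-1/2295) - 119*961*(-1/21843)) + 10754)*41499 = ((-7657/2295 - 114359*(-1/21843)) + 10754)*41499 = ((-7657/2295 + 114359/21843) + 10754)*41499 = (391778/206295 + 10754)*41499 = (2218888208/206295)*41499 = 30693880581264/68765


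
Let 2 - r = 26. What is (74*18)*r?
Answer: -31968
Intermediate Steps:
r = -24 (r = 2 - 1*26 = 2 - 26 = -24)
(74*18)*r = (74*18)*(-24) = 1332*(-24) = -31968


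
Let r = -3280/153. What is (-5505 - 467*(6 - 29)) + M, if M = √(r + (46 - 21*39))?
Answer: 5236 + I*√2066333/51 ≈ 5236.0 + 28.186*I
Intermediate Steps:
r = -3280/153 ≈ -21.438
M = I*√2066333/51 (M = √(-3280/153 + (46 - 21*39)) = √(-3280/153 + (46 - 819)) = √(-3280/153 - 773) = √(-121549/153) = I*√2066333/51 ≈ 28.186*I)
(-5505 - 467*(6 - 29)) + M = (-5505 - 467*(6 - 29)) + I*√2066333/51 = (-5505 - 467*(-23)) + I*√2066333/51 = (-5505 + 10741) + I*√2066333/51 = 5236 + I*√2066333/51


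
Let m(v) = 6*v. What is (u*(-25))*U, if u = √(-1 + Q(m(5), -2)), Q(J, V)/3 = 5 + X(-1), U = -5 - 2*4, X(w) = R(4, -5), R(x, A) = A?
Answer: 325*I ≈ 325.0*I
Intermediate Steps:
X(w) = -5
U = -13 (U = -5 - 8 = -13)
Q(J, V) = 0 (Q(J, V) = 3*(5 - 5) = 3*0 = 0)
u = I (u = √(-1 + 0) = √(-1) = I ≈ 1.0*I)
(u*(-25))*U = (I*(-25))*(-13) = -25*I*(-13) = 325*I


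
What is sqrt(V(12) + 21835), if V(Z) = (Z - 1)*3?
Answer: 2*sqrt(5467) ≈ 147.88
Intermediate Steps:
V(Z) = -3 + 3*Z (V(Z) = (-1 + Z)*3 = -3 + 3*Z)
sqrt(V(12) + 21835) = sqrt((-3 + 3*12) + 21835) = sqrt((-3 + 36) + 21835) = sqrt(33 + 21835) = sqrt(21868) = 2*sqrt(5467)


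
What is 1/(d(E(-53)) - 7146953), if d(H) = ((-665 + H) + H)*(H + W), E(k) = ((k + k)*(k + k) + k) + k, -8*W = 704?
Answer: 1/231305037 ≈ 4.3233e-9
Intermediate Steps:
W = -88 (W = -1/8*704 = -88)
E(k) = 2*k + 4*k**2 (E(k) = ((2*k)*(2*k) + k) + k = (4*k**2 + k) + k = (k + 4*k**2) + k = 2*k + 4*k**2)
d(H) = (-665 + 2*H)*(-88 + H) (d(H) = ((-665 + H) + H)*(H - 88) = (-665 + 2*H)*(-88 + H))
1/(d(E(-53)) - 7146953) = 1/((58520 - 1682*(-53)*(1 + 2*(-53)) + 2*(2*(-53)*(1 + 2*(-53)))**2) - 7146953) = 1/((58520 - 1682*(-53)*(1 - 106) + 2*(2*(-53)*(1 - 106))**2) - 7146953) = 1/((58520 - 1682*(-53)*(-105) + 2*(2*(-53)*(-105))**2) - 7146953) = 1/((58520 - 841*11130 + 2*11130**2) - 7146953) = 1/((58520 - 9360330 + 2*123876900) - 7146953) = 1/((58520 - 9360330 + 247753800) - 7146953) = 1/(238451990 - 7146953) = 1/231305037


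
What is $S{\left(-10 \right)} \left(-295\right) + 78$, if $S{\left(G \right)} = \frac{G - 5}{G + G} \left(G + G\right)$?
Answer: $4503$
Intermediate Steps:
$S{\left(G \right)} = -5 + G$ ($S{\left(G \right)} = \frac{-5 + G}{2 G} 2 G = -5 + G$)
$S{\left(-10 \right)} \left(-295\right) + 78 = \left(-5 - 10\right) \left(-295\right) + 78 = \left(-15\right) \left(-295\right) + 78 = 4425 + 78 = 4503$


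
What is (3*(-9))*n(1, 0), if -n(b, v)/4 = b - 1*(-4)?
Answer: 540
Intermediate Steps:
n(b, v) = -16 - 4*b (n(b, v) = -4*(b - 1*(-4)) = -4*(b + 4) = -4*(4 + b) = -16 - 4*b)
(3*(-9))*n(1, 0) = (3*(-9))*(-16 - 4*1) = -27*(-16 - 4) = -27*(-20) = 540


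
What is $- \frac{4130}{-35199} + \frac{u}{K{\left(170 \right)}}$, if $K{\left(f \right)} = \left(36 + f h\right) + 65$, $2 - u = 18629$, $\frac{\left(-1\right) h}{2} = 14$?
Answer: $\frac{224964481}{54664047} \approx 4.1154$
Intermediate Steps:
$h = -28$ ($h = \left(-2\right) 14 = -28$)
$u = -18627$ ($u = 2 - 18629 = -18627$)
$K{\left(f \right)} = 101 - 28 f$ ($K{\left(f \right)} = \left(36 + f \left(-28\right)\right) + 65 = \left(36 - 28 f\right) + 65 = 101 - 28 f$)
$- \frac{4130}{-35199} + \frac{u}{K{\left(170 \right)}} = - \frac{4130}{-35199} - \frac{18627}{101 - 4760} = \left(-4130\right) \left(- \frac{1}{35199}\right) - \frac{18627}{101 - 4760} = \frac{4130}{35199} - \frac{18627}{-4659} = \frac{4130}{35199} - - \frac{6209}{1553} = \frac{4130}{35199} + \frac{6209}{1553} = \frac{224964481}{54664047}$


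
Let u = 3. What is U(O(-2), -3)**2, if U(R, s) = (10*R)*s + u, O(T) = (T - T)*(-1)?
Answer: 9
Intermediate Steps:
O(T) = 0 (O(T) = 0*(-1) = 0)
U(R, s) = 3 + 10*R*s (U(R, s) = (10*R)*s + 3 = 10*R*s + 3 = 3 + 10*R*s)
U(O(-2), -3)**2 = (3 + 10*0*(-3))**2 = (3 + 0)**2 = 3**2 = 9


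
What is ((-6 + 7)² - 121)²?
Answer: 14400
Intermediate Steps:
((-6 + 7)² - 121)² = (1² - 121)² = (1 - 121)² = (-120)² = 14400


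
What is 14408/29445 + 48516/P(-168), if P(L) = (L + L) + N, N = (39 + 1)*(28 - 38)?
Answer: -354487333/5417880 ≈ -65.429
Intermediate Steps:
N = -400 (N = 40*(-10) = -400)
P(L) = -400 + 2*L (P(L) = (L + L) - 400 = 2*L - 400 = -400 + 2*L)
14408/29445 + 48516/P(-168) = 14408/29445 + 48516/(-400 + 2*(-168)) = 14408*(1/29445) + 48516/(-400 - 336) = 14408/29445 + 48516/(-736) = 14408/29445 + 48516*(-1/736) = 14408/29445 - 12129/184 = -354487333/5417880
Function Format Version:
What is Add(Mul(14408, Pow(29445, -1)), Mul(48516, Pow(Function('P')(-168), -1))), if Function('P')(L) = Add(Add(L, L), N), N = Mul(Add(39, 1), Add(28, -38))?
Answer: Rational(-354487333, 5417880) ≈ -65.429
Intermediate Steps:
N = -400 (N = Mul(40, -10) = -400)
Function('P')(L) = Add(-400, Mul(2, L)) (Function('P')(L) = Add(Add(L, L), -400) = Add(Mul(2, L), -400) = Add(-400, Mul(2, L)))
Add(Mul(14408, Pow(29445, -1)), Mul(48516, Pow(Function('P')(-168), -1))) = Add(Mul(14408, Pow(29445, -1)), Mul(48516, Pow(Add(-400, Mul(2, -168)), -1))) = Add(Mul(14408, Rational(1, 29445)), Mul(48516, Pow(Add(-400, -336), -1))) = Add(Rational(14408, 29445), Mul(48516, Pow(-736, -1))) = Add(Rational(14408, 29445), Mul(48516, Rational(-1, 736))) = Add(Rational(14408, 29445), Rational(-12129, 184)) = Rational(-354487333, 5417880)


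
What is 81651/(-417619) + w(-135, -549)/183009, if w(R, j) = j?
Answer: -5057380230/25476011857 ≈ -0.19852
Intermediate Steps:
81651/(-417619) + w(-135, -549)/183009 = 81651/(-417619) - 549/183009 = 81651*(-1/417619) - 549*1/183009 = -81651/417619 - 183/61003 = -5057380230/25476011857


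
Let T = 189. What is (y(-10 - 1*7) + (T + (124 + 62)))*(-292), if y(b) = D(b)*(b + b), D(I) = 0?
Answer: -109500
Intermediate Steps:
y(b) = 0 (y(b) = 0*(b + b) = 0*(2*b) = 0)
(y(-10 - 1*7) + (T + (124 + 62)))*(-292) = (0 + (189 + (124 + 62)))*(-292) = (0 + (189 + 186))*(-292) = (0 + 375)*(-292) = 375*(-292) = -109500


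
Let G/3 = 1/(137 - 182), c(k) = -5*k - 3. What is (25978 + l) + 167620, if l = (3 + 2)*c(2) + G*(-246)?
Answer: 967747/5 ≈ 1.9355e+5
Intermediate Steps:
c(k) = -3 - 5*k
G = -1/15 (G = 3/(137 - 182) = 3/(-45) = 3*(-1/45) = -1/15 ≈ -0.066667)
l = -243/5 (l = (3 + 2)*(-3 - 5*2) - 1/15*(-246) = 5*(-3 - 10) + 82/5 = 5*(-13) + 82/5 = -65 + 82/5 = -243/5 ≈ -48.600)
(25978 + l) + 167620 = (25978 - 243/5) + 167620 = 129647/5 + 167620 = 967747/5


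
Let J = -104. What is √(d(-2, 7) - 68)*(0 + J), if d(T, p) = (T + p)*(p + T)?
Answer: -104*I*√43 ≈ -681.97*I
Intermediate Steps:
d(T, p) = (T + p)² (d(T, p) = (T + p)*(T + p) = (T + p)²)
√(d(-2, 7) - 68)*(0 + J) = √((-2 + 7)² - 68)*(0 - 104) = √(5² - 68)*(-104) = √(25 - 68)*(-104) = √(-43)*(-104) = (I*√43)*(-104) = -104*I*√43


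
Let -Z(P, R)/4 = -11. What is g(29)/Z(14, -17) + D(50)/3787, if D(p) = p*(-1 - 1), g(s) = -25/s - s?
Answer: -1703571/2416106 ≈ -0.70509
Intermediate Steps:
Z(P, R) = 44 (Z(P, R) = -4*(-11) = 44)
g(s) = -s - 25/s
D(p) = -2*p (D(p) = p*(-2) = -2*p)
g(29)/Z(14, -17) + D(50)/3787 = (-1*29 - 25/29)/44 - 2*50/3787 = (-29 - 25*1/29)*(1/44) - 100*1/3787 = (-29 - 25/29)*(1/44) - 100/3787 = -866/29*1/44 - 100/3787 = -433/638 - 100/3787 = -1703571/2416106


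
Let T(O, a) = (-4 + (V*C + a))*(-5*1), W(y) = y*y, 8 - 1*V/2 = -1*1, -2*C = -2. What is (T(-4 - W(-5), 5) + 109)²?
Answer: 196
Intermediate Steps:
C = 1 (C = -½*(-2) = 1)
V = 18 (V = 16 - (-2) = 16 - 2*(-1) = 16 + 2 = 18)
W(y) = y²
T(O, a) = -70 - 5*a (T(O, a) = (-4 + (18*1 + a))*(-5*1) = (-4 + (18 + a))*(-5) = (14 + a)*(-5) = -70 - 5*a)
(T(-4 - W(-5), 5) + 109)² = ((-70 - 5*5) + 109)² = ((-70 - 25) + 109)² = (-95 + 109)² = 14² = 196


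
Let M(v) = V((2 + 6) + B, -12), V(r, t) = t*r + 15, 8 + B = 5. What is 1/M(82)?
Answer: -1/45 ≈ -0.022222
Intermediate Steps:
B = -3 (B = -8 + 5 = -3)
V(r, t) = 15 + r*t (V(r, t) = r*t + 15 = 15 + r*t)
M(v) = -45 (M(v) = 15 + ((2 + 6) - 3)*(-12) = 15 + (8 - 3)*(-12) = 15 + 5*(-12) = 15 - 60 = -45)
1/M(82) = 1/(-45) = -1/45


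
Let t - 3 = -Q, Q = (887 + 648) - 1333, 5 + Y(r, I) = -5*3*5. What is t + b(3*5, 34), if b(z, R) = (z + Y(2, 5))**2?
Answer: 4026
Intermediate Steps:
Y(r, I) = -80 (Y(r, I) = -5 - 5*3*5 = -5 - 15*5 = -5 - 75 = -80)
b(z, R) = (-80 + z)**2 (b(z, R) = (z - 80)**2 = (-80 + z)**2)
Q = 202 (Q = 1535 - 1333 = 202)
t = -199 (t = 3 - 1*202 = 3 - 202 = -199)
t + b(3*5, 34) = -199 + (-80 + 3*5)**2 = -199 + (-80 + 15)**2 = -199 + (-65)**2 = -199 + 4225 = 4026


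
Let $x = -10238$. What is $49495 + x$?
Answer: $39257$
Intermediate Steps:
$49495 + x = 49495 - 10238 = 39257$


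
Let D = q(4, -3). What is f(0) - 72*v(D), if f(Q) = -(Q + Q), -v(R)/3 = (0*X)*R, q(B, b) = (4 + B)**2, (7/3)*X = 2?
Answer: 0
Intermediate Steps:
X = 6/7 (X = (3/7)*2 = 6/7 ≈ 0.85714)
D = 64 (D = (4 + 4)**2 = 8**2 = 64)
v(R) = 0 (v(R) = -3*0*(6/7)*R = -0*R = -3*0 = 0)
f(Q) = -2*Q
f(0) - 72*v(D) = -2*0 - 72*0 = 0 + 0 = 0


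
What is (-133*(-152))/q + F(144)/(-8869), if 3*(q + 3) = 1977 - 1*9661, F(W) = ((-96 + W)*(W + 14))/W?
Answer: -32956670/4177299 ≈ -7.8895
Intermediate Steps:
F(W) = (-96 + W)*(14 + W)/W (F(W) = ((-96 + W)*(14 + W))/W = (-96 + W)*(14 + W)/W)
q = -7693/3 (q = -3 + (1977 - 1*9661)/3 = -3 + (1977 - 9661)/3 = -3 + (⅓)*(-7684) = -3 - 7684/3 = -7693/3 ≈ -2564.3)
(-133*(-152))/q + F(144)/(-8869) = (-133*(-152))/(-7693/3) + (-82 + 144 - 1344/144)/(-8869) = 20216*(-3/7693) + (-82 + 144 - 1344*1/144)*(-1/8869) = -8664/1099 + (-82 + 144 - 28/3)*(-1/8869) = -8664/1099 + (158/3)*(-1/8869) = -8664/1099 - 158/26607 = -32956670/4177299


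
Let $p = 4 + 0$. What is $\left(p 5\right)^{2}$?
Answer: $400$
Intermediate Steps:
$p = 4$
$\left(p 5\right)^{2} = \left(4 \cdot 5\right)^{2} = 20^{2} = 400$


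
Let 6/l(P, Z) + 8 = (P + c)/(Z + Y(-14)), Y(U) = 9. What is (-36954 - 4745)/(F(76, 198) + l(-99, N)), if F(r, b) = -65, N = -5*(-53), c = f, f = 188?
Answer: 29230999/46113 ≈ 633.90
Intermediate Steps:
c = 188
N = 265
l(P, Z) = 6/(-8 + (188 + P)/(9 + Z)) (l(P, Z) = 6/(-8 + (P + 188)/(Z + 9)) = 6/(-8 + (188 + P)/(9 + Z)))
(-36954 - 4745)/(F(76, 198) + l(-99, N)) = (-36954 - 4745)/(-65 + 6*(9 + 265)/(116 - 99 - 8*265)) = -41699/(-65 + 6*274/(116 - 99 - 2120)) = -41699/(-65 + 6*274/(-2103)) = -41699/(-65 + 6*(-1/2103)*274) = -41699/(-65 - 548/701) = -41699/(-46113/701) = -41699*(-701/46113) = 29230999/46113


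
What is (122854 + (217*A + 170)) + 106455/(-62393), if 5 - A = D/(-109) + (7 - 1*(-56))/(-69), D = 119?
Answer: 19480818365980/156419251 ≈ 1.2454e+5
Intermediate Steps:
A = 17561/2507 (A = 5 - (119/(-109) + (7 - 1*(-56))/(-69)) = 5 - (119*(-1/109) + (7 + 56)*(-1/69)) = 5 - (-119/109 + 63*(-1/69)) = 5 - (-119/109 - 21/23) = 5 - 1*(-5026/2507) = 5 + 5026/2507 = 17561/2507 ≈ 7.0048)
(122854 + (217*A + 170)) + 106455/(-62393) = (122854 + (217*(17561/2507) + 170)) + 106455/(-62393) = (122854 + (3810737/2507 + 170)) + 106455*(-1/62393) = (122854 + 4236927/2507) - 106455/62393 = 312231905/2507 - 106455/62393 = 19480818365980/156419251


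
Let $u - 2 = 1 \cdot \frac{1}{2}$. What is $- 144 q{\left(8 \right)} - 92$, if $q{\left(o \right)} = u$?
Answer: $-452$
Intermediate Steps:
$u = \frac{5}{2}$ ($u = 2 + 1 \cdot \frac{1}{2} = 2 + \frac{1}{2} = \frac{5}{2} \approx 2.5$)
$q{\left(o \right)} = \frac{5}{2}$
$- 144 q{\left(8 \right)} - 92 = \left(-144\right) \frac{5}{2} - 92 = -360 - 92 = -452$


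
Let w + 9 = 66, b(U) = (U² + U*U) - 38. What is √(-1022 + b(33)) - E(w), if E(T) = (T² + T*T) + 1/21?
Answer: -136459/21 + √1118 ≈ -6464.6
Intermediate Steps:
b(U) = -38 + 2*U² (b(U) = (U² + U²) - 38 = 2*U² - 38 = -38 + 2*U²)
w = 57 (w = -9 + 66 = 57)
E(T) = 1/21 + 2*T² (E(T) = (T² + T²) + 1/21 = 2*T² + 1/21 = 1/21 + 2*T²)
√(-1022 + b(33)) - E(w) = √(-1022 + (-38 + 2*33²)) - (1/21 + 2*57²) = √(-1022 + (-38 + 2*1089)) - (1/21 + 2*3249) = √(-1022 + (-38 + 2178)) - (1/21 + 6498) = √(-1022 + 2140) - 1*136459/21 = √1118 - 136459/21 = -136459/21 + √1118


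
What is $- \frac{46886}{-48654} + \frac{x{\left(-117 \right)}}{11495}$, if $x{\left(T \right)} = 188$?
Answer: $\frac{16120633}{16449345} \approx 0.98002$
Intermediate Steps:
$- \frac{46886}{-48654} + \frac{x{\left(-117 \right)}}{11495} = - \frac{46886}{-48654} + \frac{188}{11495} = \left(-46886\right) \left(- \frac{1}{48654}\right) + 188 \cdot \frac{1}{11495} = \frac{1379}{1431} + \frac{188}{11495} = \frac{16120633}{16449345}$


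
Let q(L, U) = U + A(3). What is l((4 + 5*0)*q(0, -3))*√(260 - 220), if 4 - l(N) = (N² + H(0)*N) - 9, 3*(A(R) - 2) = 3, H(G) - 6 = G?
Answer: 26*√10 ≈ 82.219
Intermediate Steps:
H(G) = 6 + G
A(R) = 3 (A(R) = 2 + (⅓)*3 = 2 + 1 = 3)
q(L, U) = 3 + U (q(L, U) = U + 3 = 3 + U)
l(N) = 13 - N² - 6*N (l(N) = 4 - ((N² + (6 + 0)*N) - 9) = 4 - ((N² + 6*N) - 9) = 4 - (-9 + N² + 6*N) = 4 + (9 - N² - 6*N) = 13 - N² - 6*N)
l((4 + 5*0)*q(0, -3))*√(260 - 220) = (13 - ((4 + 5*0)*(3 - 3))² - 6*(4 + 5*0)*(3 - 3))*√(260 - 220) = (13 - ((4 + 0)*0)² - 6*(4 + 0)*0)*√40 = (13 - (4*0)² - 24*0)*(2*√10) = (13 - 1*0² - 6*0)*(2*√10) = (13 - 1*0 + 0)*(2*√10) = (13 + 0 + 0)*(2*√10) = 13*(2*√10) = 26*√10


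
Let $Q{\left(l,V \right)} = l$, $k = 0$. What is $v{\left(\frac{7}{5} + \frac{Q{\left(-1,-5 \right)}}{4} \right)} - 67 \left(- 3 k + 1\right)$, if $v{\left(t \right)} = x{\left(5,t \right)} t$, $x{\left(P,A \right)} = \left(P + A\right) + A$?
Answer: $- \frac{11721}{200} \approx -58.605$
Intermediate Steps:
$x{\left(P,A \right)} = P + 2 A$ ($x{\left(P,A \right)} = \left(A + P\right) + A = P + 2 A$)
$v{\left(t \right)} = t \left(5 + 2 t\right)$ ($v{\left(t \right)} = \left(5 + 2 t\right) t = t \left(5 + 2 t\right)$)
$v{\left(\frac{7}{5} + \frac{Q{\left(-1,-5 \right)}}{4} \right)} - 67 \left(- 3 k + 1\right) = \left(\frac{7}{5} - \frac{1}{4}\right) \left(5 + 2 \left(\frac{7}{5} - \frac{1}{4}\right)\right) - 67 \left(\left(-3\right) 0 + 1\right) = \left(7 \cdot \frac{1}{5} - \frac{1}{4}\right) \left(5 + 2 \left(7 \cdot \frac{1}{5} - \frac{1}{4}\right)\right) - 67 \left(0 + 1\right) = \left(\frac{7}{5} - \frac{1}{4}\right) \left(5 + 2 \left(\frac{7}{5} - \frac{1}{4}\right)\right) - 67 = \frac{23 \left(5 + 2 \cdot \frac{23}{20}\right)}{20} - 67 = \frac{23 \left(5 + \frac{23}{10}\right)}{20} - 67 = \frac{23}{20} \cdot \frac{73}{10} - 67 = \frac{1679}{200} - 67 = - \frac{11721}{200}$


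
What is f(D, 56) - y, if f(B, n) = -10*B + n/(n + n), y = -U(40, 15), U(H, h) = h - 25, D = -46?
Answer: 901/2 ≈ 450.50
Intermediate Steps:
U(H, h) = -25 + h
y = 10 (y = -(-25 + 15) = -1*(-10) = 10)
f(B, n) = 1/2 - 10*B (f(B, n) = -10*B + n/((2*n)) = -10*B + (1/(2*n))*n = -10*B + 1/2 = 1/2 - 10*B)
f(D, 56) - y = (1/2 - 10*(-46)) - 1*10 = (1/2 + 460) - 10 = 921/2 - 10 = 901/2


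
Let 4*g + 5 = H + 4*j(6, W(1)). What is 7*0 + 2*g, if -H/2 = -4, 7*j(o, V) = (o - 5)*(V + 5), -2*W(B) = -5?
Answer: 51/14 ≈ 3.6429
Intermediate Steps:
W(B) = 5/2 (W(B) = -1/2*(-5) = 5/2)
j(o, V) = (-5 + o)*(5 + V)/7 (j(o, V) = ((o - 5)*(V + 5))/7 = ((-5 + o)*(5 + V))/7 = (-5 + o)*(5 + V)/7)
H = 8 (H = -2*(-4) = 8)
g = 51/28 (g = -5/4 + (8 + 4*(-25/7 - 5/7*5/2 + (5/7)*6 + (1/7)*(5/2)*6))/4 = -5/4 + (8 + 4*(-25/7 - 25/14 + 30/7 + 15/7))/4 = -5/4 + (8 + 4*(15/14))/4 = -5/4 + (8 + 30/7)/4 = -5/4 + (1/4)*(86/7) = -5/4 + 43/14 = 51/28 ≈ 1.8214)
7*0 + 2*g = 7*0 + 2*(51/28) = 0 + 51/14 = 51/14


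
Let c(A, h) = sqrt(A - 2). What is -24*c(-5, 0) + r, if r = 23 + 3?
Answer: 26 - 24*I*sqrt(7) ≈ 26.0 - 63.498*I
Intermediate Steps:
c(A, h) = sqrt(-2 + A)
r = 26
-24*c(-5, 0) + r = -24*sqrt(-2 - 5) + 26 = -24*I*sqrt(7) + 26 = 26 - 24*I*sqrt(7)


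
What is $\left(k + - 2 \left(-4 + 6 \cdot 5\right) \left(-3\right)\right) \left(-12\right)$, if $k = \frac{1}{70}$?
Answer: $- \frac{65526}{35} \approx -1872.2$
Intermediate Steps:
$k = \frac{1}{70} \approx 0.014286$
$\left(k + - 2 \left(-4 + 6 \cdot 5\right) \left(-3\right)\right) \left(-12\right) = \left(\frac{1}{70} + - 2 \left(-4 + 6 \cdot 5\right) \left(-3\right)\right) \left(-12\right) = \left(\frac{1}{70} + - 2 \left(-4 + 30\right) \left(-3\right)\right) \left(-12\right) = \left(\frac{1}{70} + \left(-2\right) 26 \left(-3\right)\right) \left(-12\right) = \left(\frac{1}{70} - -156\right) \left(-12\right) = \left(\frac{1}{70} + 156\right) \left(-12\right) = \frac{10921}{70} \left(-12\right) = - \frac{65526}{35}$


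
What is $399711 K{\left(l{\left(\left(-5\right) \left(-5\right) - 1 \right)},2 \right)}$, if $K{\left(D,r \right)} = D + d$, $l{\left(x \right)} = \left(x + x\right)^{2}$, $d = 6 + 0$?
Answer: $923332410$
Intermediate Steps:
$d = 6$
$l{\left(x \right)} = 4 x^{2}$ ($l{\left(x \right)} = \left(2 x\right)^{2} = 4 x^{2}$)
$K{\left(D,r \right)} = 6 + D$ ($K{\left(D,r \right)} = D + 6 = 6 + D$)
$399711 K{\left(l{\left(\left(-5\right) \left(-5\right) - 1 \right)},2 \right)} = 399711 \left(6 + 4 \left(\left(-5\right) \left(-5\right) - 1\right)^{2}\right) = 399711 \left(6 + 4 \left(25 - 1\right)^{2}\right) = 399711 \left(6 + 4 \cdot 24^{2}\right) = 399711 \left(6 + 4 \cdot 576\right) = 399711 \left(6 + 2304\right) = 399711 \cdot 2310 = 923332410$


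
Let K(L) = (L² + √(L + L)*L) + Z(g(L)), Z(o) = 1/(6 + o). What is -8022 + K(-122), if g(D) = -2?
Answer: 27449/4 - 244*I*√61 ≈ 6862.3 - 1905.7*I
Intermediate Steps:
K(L) = ¼ + L² + √2*L^(3/2) (K(L) = (L² + √(L + L)*L) + 1/(6 - 2) = (L² + √(2*L)*L) + 1/4 = (L² + (√2*√L)*L) + ¼ = (L² + √2*L^(3/2)) + ¼ = ¼ + L² + √2*L^(3/2))
-8022 + K(-122) = -8022 + (¼ + (-122)² + √2*(-122)^(3/2)) = -8022 + (¼ + 14884 + √2*(-122*I*√122)) = -8022 + (¼ + 14884 - 244*I*√61) = -8022 + (59537/4 - 244*I*√61) = 27449/4 - 244*I*√61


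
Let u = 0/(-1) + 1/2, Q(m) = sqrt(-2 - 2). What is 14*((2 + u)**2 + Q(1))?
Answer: 175/2 + 28*I ≈ 87.5 + 28.0*I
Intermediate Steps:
Q(m) = 2*I (Q(m) = sqrt(-4) = 2*I)
u = 1/2 (u = 0*(-1) + 1*(1/2) = 0 + 1/2 = 1/2 ≈ 0.50000)
14*((2 + u)**2 + Q(1)) = 14*((2 + 1/2)**2 + 2*I) = 14*((5/2)**2 + 2*I) = 14*(25/4 + 2*I) = 175/2 + 28*I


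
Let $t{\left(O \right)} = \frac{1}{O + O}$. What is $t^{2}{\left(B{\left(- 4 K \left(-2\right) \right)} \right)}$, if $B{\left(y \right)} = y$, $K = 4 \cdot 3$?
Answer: $\frac{1}{36864} \approx 2.7127 \cdot 10^{-5}$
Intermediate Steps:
$K = 12$
$t{\left(O \right)} = \frac{1}{2 O}$
$t^{2}{\left(B{\left(- 4 K \left(-2\right) \right)} \right)} = \left(\frac{1}{2 \left(-4\right) 12 \left(-2\right)}\right)^{2} = \left(\frac{1}{2 \left(\left(-48\right) \left(-2\right)\right)}\right)^{2} = \left(\frac{1}{2 \cdot 96}\right)^{2} = \left(\frac{1}{2} \cdot \frac{1}{96}\right)^{2} = \left(\frac{1}{192}\right)^{2} = \frac{1}{36864}$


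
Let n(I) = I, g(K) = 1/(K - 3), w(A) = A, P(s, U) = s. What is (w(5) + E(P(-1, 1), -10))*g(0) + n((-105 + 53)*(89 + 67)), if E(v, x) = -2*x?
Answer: -24361/3 ≈ -8120.3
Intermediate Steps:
g(K) = 1/(-3 + K)
(w(5) + E(P(-1, 1), -10))*g(0) + n((-105 + 53)*(89 + 67)) = (5 - 2*(-10))/(-3 + 0) + (-105 + 53)*(89 + 67) = (5 + 20)/(-3) - 52*156 = 25*(-⅓) - 8112 = -25/3 - 8112 = -24361/3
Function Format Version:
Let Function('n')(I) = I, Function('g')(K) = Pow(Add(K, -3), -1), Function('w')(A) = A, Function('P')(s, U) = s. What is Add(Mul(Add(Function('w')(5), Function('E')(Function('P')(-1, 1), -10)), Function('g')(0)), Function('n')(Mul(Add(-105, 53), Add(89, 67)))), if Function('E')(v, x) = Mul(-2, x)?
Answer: Rational(-24361, 3) ≈ -8120.3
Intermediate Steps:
Function('g')(K) = Pow(Add(-3, K), -1)
Add(Mul(Add(Function('w')(5), Function('E')(Function('P')(-1, 1), -10)), Function('g')(0)), Function('n')(Mul(Add(-105, 53), Add(89, 67)))) = Add(Mul(Add(5, Mul(-2, -10)), Pow(Add(-3, 0), -1)), Mul(Add(-105, 53), Add(89, 67))) = Add(Mul(Add(5, 20), Pow(-3, -1)), Mul(-52, 156)) = Add(Mul(25, Rational(-1, 3)), -8112) = Add(Rational(-25, 3), -8112) = Rational(-24361, 3)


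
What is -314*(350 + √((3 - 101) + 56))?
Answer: -109900 - 314*I*√42 ≈ -1.099e+5 - 2035.0*I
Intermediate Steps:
-314*(350 + √((3 - 101) + 56)) = -314*(350 + √(-98 + 56)) = -314*(350 + √(-42)) = -314*(350 + I*√42) = -109900 - 314*I*√42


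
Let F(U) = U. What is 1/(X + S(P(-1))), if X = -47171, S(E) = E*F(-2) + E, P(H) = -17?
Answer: -1/47154 ≈ -2.1207e-5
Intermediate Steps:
S(E) = -E (S(E) = E*(-2) + E = -2*E + E = -E)
1/(X + S(P(-1))) = 1/(-47171 - 1*(-17)) = 1/(-47171 + 17) = 1/(-47154) = -1/47154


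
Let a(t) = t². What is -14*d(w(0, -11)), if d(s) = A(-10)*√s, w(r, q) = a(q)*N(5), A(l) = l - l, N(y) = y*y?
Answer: 0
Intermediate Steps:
N(y) = y²
A(l) = 0
w(r, q) = 25*q² (w(r, q) = q²*5² = q²*25 = 25*q²)
d(s) = 0 (d(s) = 0*√s = 0)
-14*d(w(0, -11)) = -14*0 = 0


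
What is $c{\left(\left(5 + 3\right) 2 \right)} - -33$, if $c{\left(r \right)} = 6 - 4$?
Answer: $35$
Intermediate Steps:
$c{\left(r \right)} = 2$
$c{\left(\left(5 + 3\right) 2 \right)} - -33 = 2 - -33 = 2 + 33 = 35$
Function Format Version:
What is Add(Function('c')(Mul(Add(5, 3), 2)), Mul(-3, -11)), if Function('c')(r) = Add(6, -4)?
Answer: 35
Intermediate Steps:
Function('c')(r) = 2
Add(Function('c')(Mul(Add(5, 3), 2)), Mul(-3, -11)) = Add(2, Mul(-3, -11)) = Add(2, 33) = 35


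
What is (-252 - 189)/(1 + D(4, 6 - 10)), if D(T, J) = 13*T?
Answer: -441/53 ≈ -8.3208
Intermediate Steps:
(-252 - 189)/(1 + D(4, 6 - 10)) = (-252 - 189)/(1 + 13*4) = -441/(1 + 52) = -441/53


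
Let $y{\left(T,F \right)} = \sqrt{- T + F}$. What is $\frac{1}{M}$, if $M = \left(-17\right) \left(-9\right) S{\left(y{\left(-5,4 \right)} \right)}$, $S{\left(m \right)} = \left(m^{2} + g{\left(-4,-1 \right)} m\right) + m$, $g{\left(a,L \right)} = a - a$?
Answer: $\frac{1}{1836} \approx 0.00054466$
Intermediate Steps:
$g{\left(a,L \right)} = 0$
$y{\left(T,F \right)} = \sqrt{F - T}$
$S{\left(m \right)} = m + m^{2}$ ($S{\left(m \right)} = \left(m^{2} + 0 m\right) + m = \left(m^{2} + 0\right) + m = m^{2} + m = m + m^{2}$)
$M = 1836$ ($M = \left(-17\right) \left(-9\right) \sqrt{4 - -5} \left(1 + \sqrt{4 - -5}\right) = 153 \sqrt{4 + 5} \left(1 + \sqrt{4 + 5}\right) = 153 \sqrt{9} \left(1 + \sqrt{9}\right) = 153 \cdot 3 \left(1 + 3\right) = 153 \cdot 3 \cdot 4 = 153 \cdot 12 = 1836$)
$\frac{1}{M} = \frac{1}{1836}$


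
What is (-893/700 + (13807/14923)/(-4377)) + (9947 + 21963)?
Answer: 1458949179613997/45722579700 ≈ 31909.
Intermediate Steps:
(-893/700 + (13807/14923)/(-4377)) + (9947 + 21963) = (-893*1/700 + (13807*(1/14923))*(-1/4377)) + 31910 = (-893/700 + (13807/14923)*(-1/4377)) + 31910 = (-893/700 - 13807/65317971) + 31910 = -58338613003/45722579700 + 31910 = 1458949179613997/45722579700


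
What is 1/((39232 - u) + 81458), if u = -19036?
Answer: 1/139726 ≈ 7.1569e-6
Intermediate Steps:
1/((39232 - u) + 81458) = 1/((39232 - 1*(-19036)) + 81458) = 1/((39232 + 19036) + 81458) = 1/(58268 + 81458) = 1/139726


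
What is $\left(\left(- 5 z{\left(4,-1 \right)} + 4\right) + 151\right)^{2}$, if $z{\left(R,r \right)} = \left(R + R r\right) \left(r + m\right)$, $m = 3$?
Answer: $24025$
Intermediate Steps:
$z{\left(R,r \right)} = \left(3 + r\right) \left(R + R r\right)$ ($z{\left(R,r \right)} = \left(R + R r\right) \left(r + 3\right) = \left(R + R r\right) \left(3 + r\right) = \left(3 + r\right) \left(R + R r\right)$)
$\left(\left(- 5 z{\left(4,-1 \right)} + 4\right) + 151\right)^{2} = \left(\left(- 5 \cdot 4 \left(3 + \left(-1\right)^{2} + 4 \left(-1\right)\right) + 4\right) + 151\right)^{2} = \left(\left(- 5 \cdot 4 \left(3 + 1 - 4\right) + 4\right) + 151\right)^{2} = \left(\left(- 5 \cdot 4 \cdot 0 + 4\right) + 151\right)^{2} = \left(\left(\left(-5\right) 0 + 4\right) + 151\right)^{2} = \left(\left(0 + 4\right) + 151\right)^{2} = \left(4 + 151\right)^{2} = 155^{2} = 24025$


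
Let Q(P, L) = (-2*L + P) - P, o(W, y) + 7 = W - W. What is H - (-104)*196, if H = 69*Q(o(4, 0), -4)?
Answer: 20936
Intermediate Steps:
o(W, y) = -7 (o(W, y) = -7 + (W - W) = -7 + 0 = -7)
Q(P, L) = -2*L (Q(P, L) = (P - 2*L) - P = -2*L)
H = 552 (H = 69*(-2*(-4)) = 69*8 = 552)
H - (-104)*196 = 552 - (-104)*196 = 552 - 1*(-20384) = 552 + 20384 = 20936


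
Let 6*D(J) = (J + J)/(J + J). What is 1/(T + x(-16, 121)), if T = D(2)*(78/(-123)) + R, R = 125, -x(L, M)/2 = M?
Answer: -123/14404 ≈ -0.0085393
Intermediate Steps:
x(L, M) = -2*M
D(J) = ⅙ (D(J) = ((J + J)/(J + J))/6 = ((2*J)/((2*J)))/6 = ((2*J)*(1/(2*J)))/6 = (⅙)*1 = ⅙)
T = 15362/123 (T = (78/(-123))/6 + 125 = (78*(-1/123))/6 + 125 = (⅙)*(-26/41) + 125 = -13/123 + 125 = 15362/123 ≈ 124.89)
1/(T + x(-16, 121)) = 1/(15362/123 - 2*121) = 1/(15362/123 - 242) = 1/(-14404/123) = -123/14404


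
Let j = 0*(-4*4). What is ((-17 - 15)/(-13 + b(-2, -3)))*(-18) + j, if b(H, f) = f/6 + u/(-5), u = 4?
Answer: -5760/143 ≈ -40.280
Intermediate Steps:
b(H, f) = -⅘ + f/6 (b(H, f) = f/6 + 4/(-5) = f*(⅙) + 4*(-⅕) = f/6 - ⅘ = -⅘ + f/6)
j = 0 (j = 0*(-16) = 0)
((-17 - 15)/(-13 + b(-2, -3)))*(-18) + j = ((-17 - 15)/(-13 + (-⅘ + (⅙)*(-3))))*(-18) + 0 = -32/(-13 + (-⅘ - ½))*(-18) + 0 = -32/(-13 - 13/10)*(-18) + 0 = -32/(-143/10)*(-18) + 0 = -32*(-10/143)*(-18) + 0 = (320/143)*(-18) + 0 = -5760/143 + 0 = -5760/143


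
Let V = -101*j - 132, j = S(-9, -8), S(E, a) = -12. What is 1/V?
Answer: 1/1080 ≈ 0.00092593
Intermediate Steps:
j = -12
V = 1080 (V = -101*(-12) - 132 = 1212 - 132 = 1080)
1/V = 1/1080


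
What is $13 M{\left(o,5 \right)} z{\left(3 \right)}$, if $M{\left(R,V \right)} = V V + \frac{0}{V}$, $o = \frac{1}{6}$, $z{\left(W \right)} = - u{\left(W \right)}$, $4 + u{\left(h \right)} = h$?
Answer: $325$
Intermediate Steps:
$u{\left(h \right)} = -4 + h$
$z{\left(W \right)} = 4 - W$ ($z{\left(W \right)} = - (-4 + W) = 4 - W$)
$o = \frac{1}{6} \approx 0.16667$
$M{\left(R,V \right)} = V^{2}$ ($M{\left(R,V \right)} = V^{2} + 0 = V^{2}$)
$13 M{\left(o,5 \right)} z{\left(3 \right)} = 13 \cdot 5^{2} \left(4 - 3\right) = 13 \cdot 25 \left(4 - 3\right) = 325 \cdot 1 = 325$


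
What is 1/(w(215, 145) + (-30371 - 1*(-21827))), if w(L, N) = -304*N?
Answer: -1/52624 ≈ -1.9003e-5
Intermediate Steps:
1/(w(215, 145) + (-30371 - 1*(-21827))) = 1/(-304*145 + (-30371 - 1*(-21827))) = 1/(-44080 + (-30371 + 21827)) = 1/(-44080 - 8544) = 1/(-52624) = -1/52624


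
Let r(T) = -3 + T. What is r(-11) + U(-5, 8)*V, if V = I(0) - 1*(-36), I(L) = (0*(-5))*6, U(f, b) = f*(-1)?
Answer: 166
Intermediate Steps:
U(f, b) = -f
I(L) = 0 (I(L) = 0*6 = 0)
V = 36 (V = 0 - 1*(-36) = 0 + 36 = 36)
r(-11) + U(-5, 8)*V = (-3 - 11) - 1*(-5)*36 = -14 + 5*36 = -14 + 180 = 166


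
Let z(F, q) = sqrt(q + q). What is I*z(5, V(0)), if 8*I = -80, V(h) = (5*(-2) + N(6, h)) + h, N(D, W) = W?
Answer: -20*I*sqrt(5) ≈ -44.721*I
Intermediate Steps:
V(h) = -10 + 2*h (V(h) = (5*(-2) + h) + h = (-10 + h) + h = -10 + 2*h)
z(F, q) = sqrt(2)*sqrt(q) (z(F, q) = sqrt(2*q) = sqrt(2)*sqrt(q))
I = -10 (I = (1/8)*(-80) = -10)
I*z(5, V(0)) = -10*sqrt(2)*sqrt(-10 + 2*0) = -10*sqrt(2)*sqrt(-10 + 0) = -10*sqrt(2)*sqrt(-10) = -10*sqrt(2)*I*sqrt(10) = -20*I*sqrt(5)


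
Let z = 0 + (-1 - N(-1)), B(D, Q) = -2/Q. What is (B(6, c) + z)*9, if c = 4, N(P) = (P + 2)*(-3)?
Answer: 27/2 ≈ 13.500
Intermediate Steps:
N(P) = -6 - 3*P (N(P) = (2 + P)*(-3) = -6 - 3*P)
z = 2 (z = 0 + (-1 - (-6 - 3*(-1))) = 0 + (-1 - (-6 + 3)) = 0 + (-1 - 1*(-3)) = 0 + (-1 + 3) = 0 + 2 = 2)
(B(6, c) + z)*9 = (-2/4 + 2)*9 = (-2*1/4 + 2)*9 = (-1/2 + 2)*9 = (3/2)*9 = 27/2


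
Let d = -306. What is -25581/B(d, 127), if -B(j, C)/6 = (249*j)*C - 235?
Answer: -8527/19353746 ≈ -0.00044059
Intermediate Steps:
B(j, C) = 1410 - 1494*C*j (B(j, C) = -6*((249*j)*C - 235) = -6*(249*C*j - 235) = -6*(-235 + 249*C*j) = 1410 - 1494*C*j)
-25581/B(d, 127) = -25581/(1410 - 1494*127*(-306)) = -25581/(1410 + 58059828) = -25581/58061238 = -25581*1/58061238 = -8527/19353746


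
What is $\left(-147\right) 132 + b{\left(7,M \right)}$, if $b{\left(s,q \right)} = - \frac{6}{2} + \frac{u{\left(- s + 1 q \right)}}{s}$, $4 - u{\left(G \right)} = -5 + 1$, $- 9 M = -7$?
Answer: $- \frac{135841}{7} \approx -19406.0$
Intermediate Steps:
$M = \frac{7}{9}$ ($M = \left(- \frac{1}{9}\right) \left(-7\right) = \frac{7}{9} \approx 0.77778$)
$u{\left(G \right)} = 8$ ($u{\left(G \right)} = 4 - \left(-5 + 1\right) = 4 - -4 = 4 + 4 = 8$)
$b{\left(s,q \right)} = -3 + \frac{8}{s}$ ($b{\left(s,q \right)} = - \frac{6}{2} + \frac{8}{s} = \left(-6\right) \frac{1}{2} + \frac{8}{s} = -3 + \frac{8}{s}$)
$\left(-147\right) 132 + b{\left(7,M \right)} = \left(-147\right) 132 - \left(3 - \frac{8}{7}\right) = -19404 + \left(-3 + 8 \cdot \frac{1}{7}\right) = -19404 + \left(-3 + \frac{8}{7}\right) = -19404 - \frac{13}{7} = - \frac{135841}{7}$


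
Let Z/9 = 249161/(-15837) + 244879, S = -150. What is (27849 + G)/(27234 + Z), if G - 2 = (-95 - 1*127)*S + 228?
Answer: 324019741/11777466972 ≈ 0.027512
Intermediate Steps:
Z = 11633698686/5279 (Z = 9*(249161/(-15837) + 244879) = 9*(249161*(-1/15837) + 244879) = 9*(-249161/15837 + 244879) = 9*(3877899562/15837) = 11633698686/5279 ≈ 2.2038e+6)
G = 33530 (G = 2 + ((-95 - 1*127)*(-150) + 228) = 2 + ((-95 - 127)*(-150) + 228) = 2 + (-222*(-150) + 228) = 2 + (33300 + 228) = 2 + 33528 = 33530)
(27849 + G)/(27234 + Z) = (27849 + 33530)/(27234 + 11633698686/5279) = 61379/(11777466972/5279) = 61379*(5279/11777466972) = 324019741/11777466972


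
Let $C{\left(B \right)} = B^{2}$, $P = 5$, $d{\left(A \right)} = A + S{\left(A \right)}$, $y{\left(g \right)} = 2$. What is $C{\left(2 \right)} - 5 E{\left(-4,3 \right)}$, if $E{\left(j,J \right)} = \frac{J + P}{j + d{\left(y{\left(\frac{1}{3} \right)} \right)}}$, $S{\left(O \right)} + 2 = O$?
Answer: $24$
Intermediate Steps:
$S{\left(O \right)} = -2 + O$
$d{\left(A \right)} = -2 + 2 A$ ($d{\left(A \right)} = A + \left(-2 + A\right) = -2 + 2 A$)
$E{\left(j,J \right)} = \frac{5 + J}{2 + j}$ ($E{\left(j,J \right)} = \frac{J + 5}{j + \left(-2 + 2 \cdot 2\right)} = \frac{5 + J}{j + \left(-2 + 4\right)} = \frac{5 + J}{j + 2} = \frac{5 + J}{2 + j}$)
$C{\left(2 \right)} - 5 E{\left(-4,3 \right)} = 2^{2} - 5 \frac{5 + 3}{2 - 4} = 4 - 5 \frac{1}{-2} \cdot 8 = 4 - 5 \left(\left(- \frac{1}{2}\right) 8\right) = 4 - -20 = 4 + 20 = 24$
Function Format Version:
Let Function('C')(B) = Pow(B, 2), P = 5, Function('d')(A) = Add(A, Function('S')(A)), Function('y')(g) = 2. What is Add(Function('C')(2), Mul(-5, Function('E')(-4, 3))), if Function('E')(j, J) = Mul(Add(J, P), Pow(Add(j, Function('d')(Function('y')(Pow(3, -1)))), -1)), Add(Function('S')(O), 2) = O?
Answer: 24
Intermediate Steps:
Function('S')(O) = Add(-2, O)
Function('d')(A) = Add(-2, Mul(2, A)) (Function('d')(A) = Add(A, Add(-2, A)) = Add(-2, Mul(2, A)))
Function('E')(j, J) = Mul(Pow(Add(2, j), -1), Add(5, J)) (Function('E')(j, J) = Mul(Add(J, 5), Pow(Add(j, Add(-2, Mul(2, 2))), -1)) = Mul(Add(5, J), Pow(Add(j, Add(-2, 4)), -1)) = Mul(Add(5, J), Pow(Add(j, 2), -1)) = Mul(Add(5, J), Pow(Add(2, j), -1)) = Mul(Pow(Add(2, j), -1), Add(5, J)))
Add(Function('C')(2), Mul(-5, Function('E')(-4, 3))) = Add(Pow(2, 2), Mul(-5, Mul(Pow(Add(2, -4), -1), Add(5, 3)))) = Add(4, Mul(-5, Mul(Pow(-2, -1), 8))) = Add(4, Mul(-5, Mul(Rational(-1, 2), 8))) = Add(4, Mul(-5, -4)) = Add(4, 20) = 24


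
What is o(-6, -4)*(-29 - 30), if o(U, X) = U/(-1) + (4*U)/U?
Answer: -590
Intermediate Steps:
o(U, X) = 4 - U (o(U, X) = U*(-1) + 4 = -U + 4 = 4 - U)
o(-6, -4)*(-29 - 30) = (4 - 1*(-6))*(-29 - 30) = (4 + 6)*(-59) = 10*(-59) = -590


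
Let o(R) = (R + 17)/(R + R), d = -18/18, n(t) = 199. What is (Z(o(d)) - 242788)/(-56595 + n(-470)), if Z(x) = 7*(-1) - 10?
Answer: 242805/56396 ≈ 4.3054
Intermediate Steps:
d = -1 (d = -18*1/18 = -1)
o(R) = (17 + R)/(2*R) (o(R) = (17 + R)/((2*R)) = (17 + R)*(1/(2*R)) = (17 + R)/(2*R))
Z(x) = -17 (Z(x) = -7 - 10 = -17)
(Z(o(d)) - 242788)/(-56595 + n(-470)) = (-17 - 242788)/(-56595 + 199) = -242805/(-56396) = -242805*(-1/56396) = 242805/56396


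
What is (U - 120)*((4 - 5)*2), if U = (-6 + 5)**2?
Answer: 238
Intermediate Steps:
U = 1 (U = (-1)**2 = 1)
(U - 120)*((4 - 5)*2) = (1 - 120)*((4 - 5)*2) = -(-119)*2 = -119*(-2) = 238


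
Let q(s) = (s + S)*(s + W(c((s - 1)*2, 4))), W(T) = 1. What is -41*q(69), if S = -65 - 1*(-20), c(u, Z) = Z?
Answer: -68880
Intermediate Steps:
S = -45 (S = -65 + 20 = -45)
q(s) = (1 + s)*(-45 + s) (q(s) = (s - 45)*(s + 1) = (-45 + s)*(1 + s) = (1 + s)*(-45 + s))
-41*q(69) = -41*(-45 + 69² - 44*69) = -41*(-45 + 4761 - 3036) = -41*1680 = -68880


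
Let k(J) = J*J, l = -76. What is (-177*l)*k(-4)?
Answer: 215232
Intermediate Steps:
k(J) = J²
(-177*l)*k(-4) = -177*(-76)*(-4)² = 13452*16 = 215232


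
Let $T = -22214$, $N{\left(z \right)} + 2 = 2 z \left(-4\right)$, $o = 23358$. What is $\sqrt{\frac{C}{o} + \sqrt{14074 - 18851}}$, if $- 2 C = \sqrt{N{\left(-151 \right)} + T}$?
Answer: $\frac{\sqrt{11679} \sqrt{i} \sqrt{- \sqrt{1313} + 11679 \sqrt{4777}}}{11679} \approx 5.8785 + 5.8785 i$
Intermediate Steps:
$N{\left(z \right)} = -2 - 8 z$ ($N{\left(z \right)} = -2 + 2 z \left(-4\right) = -2 - 8 z$)
$C = - 2 i \sqrt{1313}$ ($C = - \frac{\sqrt{\left(-2 - -1208\right) - 22214}}{2} = - \frac{\sqrt{\left(-2 + 1208\right) - 22214}}{2} = - \frac{\sqrt{1206 - 22214}}{2} = - \frac{\sqrt{-21008}}{2} = - \frac{4 i \sqrt{1313}}{2} = - 2 i \sqrt{1313} \approx - 72.471 i$)
$\sqrt{\frac{C}{o} + \sqrt{14074 - 18851}} = \sqrt{\frac{\left(-2\right) i \sqrt{1313}}{23358} + \sqrt{14074 - 18851}} = \sqrt{- 2 i \sqrt{1313} \cdot \frac{1}{23358} + \sqrt{-4777}} = \sqrt{- \frac{i \sqrt{1313}}{11679} + i \sqrt{4777}} = \sqrt{i \sqrt{4777} - \frac{i \sqrt{1313}}{11679}}$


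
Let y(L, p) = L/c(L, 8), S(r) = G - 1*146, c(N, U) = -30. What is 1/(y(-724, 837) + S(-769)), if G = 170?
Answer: 15/722 ≈ 0.020776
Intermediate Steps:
S(r) = 24 (S(r) = 170 - 1*146 = 170 - 146 = 24)
y(L, p) = -L/30 (y(L, p) = L/(-30) = L*(-1/30) = -L/30)
1/(y(-724, 837) + S(-769)) = 1/(-1/30*(-724) + 24) = 1/(362/15 + 24) = 1/(722/15) = 15/722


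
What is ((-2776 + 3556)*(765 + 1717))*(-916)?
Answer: -1773339360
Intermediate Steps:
((-2776 + 3556)*(765 + 1717))*(-916) = (780*2482)*(-916) = 1935960*(-916) = -1773339360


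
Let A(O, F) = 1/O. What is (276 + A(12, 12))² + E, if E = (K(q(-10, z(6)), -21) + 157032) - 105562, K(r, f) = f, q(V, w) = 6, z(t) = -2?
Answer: 18384625/144 ≈ 1.2767e+5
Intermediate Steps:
E = 51449 (E = (-21 + 157032) - 105562 = 157011 - 105562 = 51449)
(276 + A(12, 12))² + E = (276 + 1/12)² + 51449 = (3313/12)² + 51449 = 10975969/144 + 51449 = 18384625/144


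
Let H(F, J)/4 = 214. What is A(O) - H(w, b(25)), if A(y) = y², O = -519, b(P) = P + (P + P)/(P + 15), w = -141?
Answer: 268505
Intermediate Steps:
b(P) = P + 2*P/(15 + P) (b(P) = P + (2*P)/(15 + P) = P + 2*P/(15 + P))
H(F, J) = 856 (H(F, J) = 4*214 = 856)
A(O) - H(w, b(25)) = (-519)² - 1*856 = 269361 - 856 = 268505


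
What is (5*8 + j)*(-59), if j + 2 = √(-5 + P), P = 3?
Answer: -2242 - 59*I*√2 ≈ -2242.0 - 83.439*I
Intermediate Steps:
j = -2 + I*√2 (j = -2 + √(-5 + 3) = -2 + √(-2) = -2 + I*√2 ≈ -2.0 + 1.4142*I)
(5*8 + j)*(-59) = (5*8 + (-2 + I*√2))*(-59) = (40 + (-2 + I*√2))*(-59) = (38 + I*√2)*(-59) = -2242 - 59*I*√2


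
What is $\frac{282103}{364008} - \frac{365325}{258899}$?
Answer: $- \frac{59945038003}{94241307192} \approx -0.63608$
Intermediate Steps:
$\frac{282103}{364008} - \frac{365325}{258899} = - \frac{59945038003}{94241307192}$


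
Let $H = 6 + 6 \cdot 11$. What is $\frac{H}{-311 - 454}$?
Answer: $- \frac{8}{85} \approx -0.094118$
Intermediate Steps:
$H = 72$ ($H = 6 + 66 = 72$)
$\frac{H}{-311 - 454} = \frac{72}{-311 - 454} = \frac{72}{-765} = 72 \left(- \frac{1}{765}\right) = - \frac{8}{85}$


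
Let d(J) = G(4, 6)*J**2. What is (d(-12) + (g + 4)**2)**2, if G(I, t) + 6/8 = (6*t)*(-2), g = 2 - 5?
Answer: 109725625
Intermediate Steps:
g = -3
G(I, t) = -3/4 - 12*t (G(I, t) = -3/4 + (6*t)*(-2) = -3/4 - 12*t)
d(J) = -291*J**2/4 (d(J) = (-3/4 - 12*6)*J**2 = (-3/4 - 72)*J**2 = -291*J**2/4)
(d(-12) + (g + 4)**2)**2 = (-291/4*(-12)**2 + (-3 + 4)**2)**2 = (-291/4*144 + 1**2)**2 = (-10476 + 1)**2 = (-10475)**2 = 109725625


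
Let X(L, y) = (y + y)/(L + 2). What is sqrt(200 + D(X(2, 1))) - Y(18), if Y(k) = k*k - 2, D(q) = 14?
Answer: -322 + sqrt(214) ≈ -307.37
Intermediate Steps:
X(L, y) = 2*y/(2 + L) (X(L, y) = (2*y)/(2 + L) = 2*y/(2 + L))
Y(k) = -2 + k**2 (Y(k) = k**2 - 2 = -2 + k**2)
sqrt(200 + D(X(2, 1))) - Y(18) = sqrt(200 + 14) - (-2 + 18**2) = sqrt(214) - (-2 + 324) = sqrt(214) - 1*322 = sqrt(214) - 322 = -322 + sqrt(214)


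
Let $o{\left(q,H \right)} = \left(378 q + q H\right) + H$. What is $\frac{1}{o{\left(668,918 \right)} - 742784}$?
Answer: $\frac{1}{123862} \approx 8.0735 \cdot 10^{-6}$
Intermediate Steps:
$o{\left(q,H \right)} = H + 378 q + H q$ ($o{\left(q,H \right)} = \left(378 q + H q\right) + H = H + 378 q + H q$)
$\frac{1}{o{\left(668,918 \right)} - 742784} = \frac{1}{\left(918 + 378 \cdot 668 + 918 \cdot 668\right) - 742784} = \frac{1}{\left(918 + 252504 + 613224\right) - 742784} = \frac{1}{866646 - 742784} = \frac{1}{123862}$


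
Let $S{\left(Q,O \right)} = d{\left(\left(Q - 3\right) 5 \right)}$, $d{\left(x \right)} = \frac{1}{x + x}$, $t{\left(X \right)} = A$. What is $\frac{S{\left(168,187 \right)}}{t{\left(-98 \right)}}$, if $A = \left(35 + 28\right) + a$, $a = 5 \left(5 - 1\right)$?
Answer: $\frac{1}{136950} \approx 7.3019 \cdot 10^{-6}$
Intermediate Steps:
$a = 20$ ($a = 5 \cdot 4 = 20$)
$A = 83$ ($A = \left(35 + 28\right) + 20 = 63 + 20 = 83$)
$t{\left(X \right)} = 83$
$d{\left(x \right)} = \frac{1}{2 x}$
$S{\left(Q,O \right)} = \frac{1}{2 \left(-15 + 5 Q\right)}$ ($S{\left(Q,O \right)} = \frac{1}{2 \left(Q - 3\right) 5} = \frac{1}{2 \left(-3 + Q\right) 5} = \frac{1}{2 \left(-15 + 5 Q\right)}$)
$\frac{S{\left(168,187 \right)}}{t{\left(-98 \right)}} = \frac{\frac{1}{10} \frac{1}{-3 + 168}}{83} = \frac{1}{10 \cdot 165} \cdot \frac{1}{83} = \frac{1}{10} \cdot \frac{1}{165} \cdot \frac{1}{83} = \frac{1}{1650} \cdot \frac{1}{83} = \frac{1}{136950}$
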